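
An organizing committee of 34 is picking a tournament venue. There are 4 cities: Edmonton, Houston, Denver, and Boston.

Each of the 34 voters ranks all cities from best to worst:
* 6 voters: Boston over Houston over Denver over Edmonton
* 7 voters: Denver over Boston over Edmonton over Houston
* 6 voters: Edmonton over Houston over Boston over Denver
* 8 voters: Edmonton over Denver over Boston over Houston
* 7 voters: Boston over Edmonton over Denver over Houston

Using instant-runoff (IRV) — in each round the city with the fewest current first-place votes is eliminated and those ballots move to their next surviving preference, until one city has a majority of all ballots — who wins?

Round 1: Edmonton 14, Houston 0, Denver 7, Boston 13. Houston eliminated.
Round 2: Edmonton 14, Denver 7, Boston 13. Denver eliminated.
Round 3: Edmonton 14, Boston 20. Boston has a majority (≥18).

Boston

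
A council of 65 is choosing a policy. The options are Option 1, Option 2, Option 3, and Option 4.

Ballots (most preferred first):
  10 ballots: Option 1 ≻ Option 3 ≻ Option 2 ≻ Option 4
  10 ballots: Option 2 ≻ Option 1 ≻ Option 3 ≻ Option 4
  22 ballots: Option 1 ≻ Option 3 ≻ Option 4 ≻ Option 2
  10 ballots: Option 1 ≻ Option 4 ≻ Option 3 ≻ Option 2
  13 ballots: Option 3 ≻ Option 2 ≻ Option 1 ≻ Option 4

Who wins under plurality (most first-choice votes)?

First-place votes: Option 1 42, Option 2 10, Option 3 13, Option 4 0.

Option 1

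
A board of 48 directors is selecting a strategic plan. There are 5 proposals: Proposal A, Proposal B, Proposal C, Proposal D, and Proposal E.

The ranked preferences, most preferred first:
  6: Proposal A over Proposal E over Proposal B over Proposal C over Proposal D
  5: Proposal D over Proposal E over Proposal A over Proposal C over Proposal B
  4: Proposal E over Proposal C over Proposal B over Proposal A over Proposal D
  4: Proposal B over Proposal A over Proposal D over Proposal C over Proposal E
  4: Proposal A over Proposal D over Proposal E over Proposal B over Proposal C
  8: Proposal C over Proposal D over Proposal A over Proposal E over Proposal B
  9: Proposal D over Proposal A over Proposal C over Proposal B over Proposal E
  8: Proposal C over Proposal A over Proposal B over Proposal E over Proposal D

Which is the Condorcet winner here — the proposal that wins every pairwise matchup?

Proposal A vs Proposal B: 40–8
Proposal A vs Proposal C: 28–20
Proposal A vs Proposal D: 26–22
Proposal A vs Proposal E: 39–9
Proposal A beats every other proposal.

Proposal A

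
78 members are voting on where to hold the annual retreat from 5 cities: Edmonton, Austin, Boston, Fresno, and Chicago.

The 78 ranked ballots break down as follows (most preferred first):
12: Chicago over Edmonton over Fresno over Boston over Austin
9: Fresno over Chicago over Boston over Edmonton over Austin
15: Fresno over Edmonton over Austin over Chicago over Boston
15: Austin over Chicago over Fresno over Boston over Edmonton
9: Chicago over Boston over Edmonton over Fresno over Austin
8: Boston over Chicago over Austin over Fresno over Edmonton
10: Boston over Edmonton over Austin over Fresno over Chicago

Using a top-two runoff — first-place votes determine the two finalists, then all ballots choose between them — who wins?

Round 1 first-place votes: Edmonton 0, Austin 15, Boston 18, Fresno 24, Chicago 21. Fresno and Chicago advance.
Runoff: Fresno is ranked above Chicago on 34 ballots, Chicago above Fresno on 44.

Chicago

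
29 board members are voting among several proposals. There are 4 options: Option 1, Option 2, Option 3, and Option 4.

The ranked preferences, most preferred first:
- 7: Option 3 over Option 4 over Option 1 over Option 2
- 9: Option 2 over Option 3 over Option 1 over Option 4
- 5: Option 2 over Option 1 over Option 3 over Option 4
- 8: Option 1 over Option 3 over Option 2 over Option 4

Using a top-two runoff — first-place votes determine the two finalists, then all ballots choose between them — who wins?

Option 1

Round 1 first-place votes: Option 1 8, Option 2 14, Option 3 7, Option 4 0. Option 2 and Option 1 advance.
Runoff: Option 2 is ranked above Option 1 on 14 ballots, Option 1 above Option 2 on 15.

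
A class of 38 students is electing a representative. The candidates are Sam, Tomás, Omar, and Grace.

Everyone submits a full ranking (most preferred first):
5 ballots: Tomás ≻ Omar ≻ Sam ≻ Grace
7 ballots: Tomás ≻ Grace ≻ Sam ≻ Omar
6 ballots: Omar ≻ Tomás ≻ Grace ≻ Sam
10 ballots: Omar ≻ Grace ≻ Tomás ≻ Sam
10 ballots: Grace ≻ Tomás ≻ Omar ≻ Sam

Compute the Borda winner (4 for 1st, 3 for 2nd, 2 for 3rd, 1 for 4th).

Tomás

Sam: 5×2 + 7×2 + 6×1 + 10×1 + 10×1 = 50
Tomás: 5×4 + 7×4 + 6×3 + 10×2 + 10×3 = 116
Omar: 5×3 + 7×1 + 6×4 + 10×4 + 10×2 = 106
Grace: 5×1 + 7×3 + 6×2 + 10×3 + 10×4 = 108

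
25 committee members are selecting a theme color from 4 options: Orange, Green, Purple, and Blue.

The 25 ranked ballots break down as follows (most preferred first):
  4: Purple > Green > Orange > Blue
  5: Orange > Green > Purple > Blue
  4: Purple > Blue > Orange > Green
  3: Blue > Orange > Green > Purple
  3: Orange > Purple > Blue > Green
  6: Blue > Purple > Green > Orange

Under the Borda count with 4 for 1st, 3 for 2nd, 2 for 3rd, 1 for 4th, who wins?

Purple

Orange: 4×2 + 5×4 + 4×2 + 3×3 + 3×4 + 6×1 = 63
Green: 4×3 + 5×3 + 4×1 + 3×2 + 3×1 + 6×2 = 52
Purple: 4×4 + 5×2 + 4×4 + 3×1 + 3×3 + 6×3 = 72
Blue: 4×1 + 5×1 + 4×3 + 3×4 + 3×2 + 6×4 = 63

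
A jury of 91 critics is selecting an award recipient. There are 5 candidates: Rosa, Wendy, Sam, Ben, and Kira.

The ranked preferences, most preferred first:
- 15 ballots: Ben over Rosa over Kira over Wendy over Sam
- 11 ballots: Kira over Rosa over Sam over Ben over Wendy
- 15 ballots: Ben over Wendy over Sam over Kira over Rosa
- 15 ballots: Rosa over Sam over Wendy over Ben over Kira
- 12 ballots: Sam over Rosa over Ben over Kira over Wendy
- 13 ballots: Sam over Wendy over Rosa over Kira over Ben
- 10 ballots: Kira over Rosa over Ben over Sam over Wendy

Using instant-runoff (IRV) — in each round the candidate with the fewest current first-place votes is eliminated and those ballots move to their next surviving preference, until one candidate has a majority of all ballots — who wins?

Round 1: Rosa 15, Wendy 0, Sam 25, Ben 30, Kira 21. Wendy eliminated.
Round 2: Rosa 15, Sam 25, Ben 30, Kira 21. Rosa eliminated.
Round 3: Sam 40, Ben 30, Kira 21. Kira eliminated.
Round 4: Sam 51, Ben 40. Sam has a majority (≥46).

Sam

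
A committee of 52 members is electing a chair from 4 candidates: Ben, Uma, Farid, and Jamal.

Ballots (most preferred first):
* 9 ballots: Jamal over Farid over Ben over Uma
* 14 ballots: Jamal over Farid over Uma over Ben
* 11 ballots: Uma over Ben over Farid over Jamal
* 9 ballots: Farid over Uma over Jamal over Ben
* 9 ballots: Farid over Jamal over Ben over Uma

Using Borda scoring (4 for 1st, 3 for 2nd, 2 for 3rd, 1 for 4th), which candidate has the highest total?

Farid

Ben: 9×2 + 14×1 + 11×3 + 9×1 + 9×2 = 92
Uma: 9×1 + 14×2 + 11×4 + 9×3 + 9×1 = 117
Farid: 9×3 + 14×3 + 11×2 + 9×4 + 9×4 = 163
Jamal: 9×4 + 14×4 + 11×1 + 9×2 + 9×3 = 148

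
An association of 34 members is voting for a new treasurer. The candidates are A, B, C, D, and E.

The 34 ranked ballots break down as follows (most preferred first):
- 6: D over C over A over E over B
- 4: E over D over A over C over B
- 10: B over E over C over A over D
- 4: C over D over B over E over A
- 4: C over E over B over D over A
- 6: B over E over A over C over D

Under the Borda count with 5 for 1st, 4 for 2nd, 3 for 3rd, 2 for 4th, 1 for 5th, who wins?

E

A: 6×3 + 4×3 + 10×2 + 4×1 + 4×1 + 6×3 = 76
B: 6×1 + 4×1 + 10×5 + 4×3 + 4×3 + 6×5 = 114
C: 6×4 + 4×2 + 10×3 + 4×5 + 4×5 + 6×2 = 114
D: 6×5 + 4×4 + 10×1 + 4×4 + 4×2 + 6×1 = 86
E: 6×2 + 4×5 + 10×4 + 4×2 + 4×4 + 6×4 = 120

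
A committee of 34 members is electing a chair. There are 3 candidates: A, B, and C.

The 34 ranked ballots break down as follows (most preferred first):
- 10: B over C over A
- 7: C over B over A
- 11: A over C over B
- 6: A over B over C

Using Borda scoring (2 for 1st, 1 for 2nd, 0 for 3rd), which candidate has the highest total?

A: 10×0 + 7×0 + 11×2 + 6×2 = 34
B: 10×2 + 7×1 + 11×0 + 6×1 = 33
C: 10×1 + 7×2 + 11×1 + 6×0 = 35

C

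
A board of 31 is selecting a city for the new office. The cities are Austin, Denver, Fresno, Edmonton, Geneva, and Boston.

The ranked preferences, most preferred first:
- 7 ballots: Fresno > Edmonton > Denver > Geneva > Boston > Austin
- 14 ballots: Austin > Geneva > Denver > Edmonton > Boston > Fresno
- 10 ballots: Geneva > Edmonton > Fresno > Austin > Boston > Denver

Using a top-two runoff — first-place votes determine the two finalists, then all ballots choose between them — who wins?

Geneva

Round 1 first-place votes: Austin 14, Denver 0, Fresno 7, Edmonton 0, Geneva 10, Boston 0. Austin and Geneva advance.
Runoff: Austin is ranked above Geneva on 14 ballots, Geneva above Austin on 17.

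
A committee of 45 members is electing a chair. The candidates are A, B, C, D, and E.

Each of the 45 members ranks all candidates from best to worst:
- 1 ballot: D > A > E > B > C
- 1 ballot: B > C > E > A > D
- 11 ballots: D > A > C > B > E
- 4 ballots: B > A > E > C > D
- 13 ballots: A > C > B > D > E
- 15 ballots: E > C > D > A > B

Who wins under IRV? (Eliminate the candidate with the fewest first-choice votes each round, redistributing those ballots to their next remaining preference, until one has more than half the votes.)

A

Round 1: A 13, B 5, C 0, D 12, E 15. C eliminated.
Round 2: A 13, B 5, D 12, E 15. B eliminated.
Round 3: A 17, D 12, E 16. D eliminated.
Round 4: A 29, E 16. A has a majority (≥23).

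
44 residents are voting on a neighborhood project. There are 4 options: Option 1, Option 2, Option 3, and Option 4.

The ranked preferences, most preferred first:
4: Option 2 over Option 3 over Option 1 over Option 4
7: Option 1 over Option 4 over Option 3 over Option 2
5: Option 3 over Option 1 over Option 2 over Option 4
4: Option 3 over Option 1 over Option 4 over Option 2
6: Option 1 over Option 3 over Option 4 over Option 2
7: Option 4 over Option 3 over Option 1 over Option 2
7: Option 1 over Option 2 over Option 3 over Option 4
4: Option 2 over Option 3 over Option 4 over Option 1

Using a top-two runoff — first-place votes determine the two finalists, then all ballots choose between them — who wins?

Option 3

Round 1 first-place votes: Option 1 20, Option 2 8, Option 3 9, Option 4 7. Option 1 and Option 3 advance.
Runoff: Option 1 is ranked above Option 3 on 20 ballots, Option 3 above Option 1 on 24.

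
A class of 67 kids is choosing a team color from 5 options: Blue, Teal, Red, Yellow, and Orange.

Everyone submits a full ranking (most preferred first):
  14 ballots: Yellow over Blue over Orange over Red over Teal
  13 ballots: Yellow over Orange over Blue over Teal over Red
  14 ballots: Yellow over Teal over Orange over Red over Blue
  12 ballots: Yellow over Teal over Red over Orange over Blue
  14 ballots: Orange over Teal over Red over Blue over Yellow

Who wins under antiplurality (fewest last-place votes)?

Orange

Last-place votes: Blue 26, Teal 14, Red 13, Yellow 14, Orange 0.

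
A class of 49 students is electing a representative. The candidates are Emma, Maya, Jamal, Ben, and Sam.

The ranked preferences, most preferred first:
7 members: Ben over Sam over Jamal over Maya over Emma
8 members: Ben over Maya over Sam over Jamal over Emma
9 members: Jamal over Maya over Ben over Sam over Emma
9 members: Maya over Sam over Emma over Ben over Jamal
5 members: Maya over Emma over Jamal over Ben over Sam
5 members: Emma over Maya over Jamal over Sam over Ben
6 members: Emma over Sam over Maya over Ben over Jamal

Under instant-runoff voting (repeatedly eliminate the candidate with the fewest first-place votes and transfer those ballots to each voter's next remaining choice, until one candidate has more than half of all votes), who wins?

Round 1: Emma 11, Maya 14, Jamal 9, Ben 15, Sam 0. Sam eliminated.
Round 2: Emma 11, Maya 14, Jamal 9, Ben 15. Jamal eliminated.
Round 3: Emma 11, Maya 23, Ben 15. Emma eliminated.
Round 4: Maya 34, Ben 15. Maya has a majority (≥25).

Maya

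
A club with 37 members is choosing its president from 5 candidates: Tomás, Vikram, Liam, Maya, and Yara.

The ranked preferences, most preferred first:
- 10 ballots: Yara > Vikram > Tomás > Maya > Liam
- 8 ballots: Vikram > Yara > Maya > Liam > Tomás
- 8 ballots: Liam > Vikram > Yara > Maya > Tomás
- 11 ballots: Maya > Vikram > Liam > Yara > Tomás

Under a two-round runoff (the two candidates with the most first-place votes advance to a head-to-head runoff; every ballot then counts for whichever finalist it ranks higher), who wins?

Yara

Round 1 first-place votes: Tomás 0, Vikram 8, Liam 8, Maya 11, Yara 10. Maya and Yara advance.
Runoff: Maya is ranked above Yara on 11 ballots, Yara above Maya on 26.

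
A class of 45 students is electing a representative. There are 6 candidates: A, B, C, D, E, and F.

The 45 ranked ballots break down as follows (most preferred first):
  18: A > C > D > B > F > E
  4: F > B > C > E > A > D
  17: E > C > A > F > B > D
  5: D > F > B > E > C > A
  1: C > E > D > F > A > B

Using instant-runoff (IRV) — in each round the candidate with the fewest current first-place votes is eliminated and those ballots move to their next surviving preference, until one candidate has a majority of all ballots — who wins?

E

Round 1: A 18, B 0, C 1, D 5, E 17, F 4. B eliminated.
Round 2: A 18, C 1, D 5, E 17, F 4. C eliminated.
Round 3: A 18, D 5, E 18, F 4. F eliminated.
Round 4: A 18, D 5, E 22. D eliminated.
Round 5: A 18, E 27. E has a majority (≥23).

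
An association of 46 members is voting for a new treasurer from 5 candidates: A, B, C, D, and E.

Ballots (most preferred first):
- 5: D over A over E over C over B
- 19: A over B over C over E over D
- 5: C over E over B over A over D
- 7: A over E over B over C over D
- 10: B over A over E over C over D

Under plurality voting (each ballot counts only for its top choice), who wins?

A

First-place votes: A 26, B 10, C 5, D 5, E 0.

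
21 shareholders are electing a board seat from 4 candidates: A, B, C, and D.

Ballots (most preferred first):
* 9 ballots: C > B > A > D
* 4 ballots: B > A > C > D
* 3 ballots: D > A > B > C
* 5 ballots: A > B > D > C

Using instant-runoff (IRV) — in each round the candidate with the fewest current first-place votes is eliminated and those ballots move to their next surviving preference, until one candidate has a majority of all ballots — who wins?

Round 1: A 5, B 4, C 9, D 3. D eliminated.
Round 2: A 8, B 4, C 9. B eliminated.
Round 3: A 12, C 9. A has a majority (≥11).

A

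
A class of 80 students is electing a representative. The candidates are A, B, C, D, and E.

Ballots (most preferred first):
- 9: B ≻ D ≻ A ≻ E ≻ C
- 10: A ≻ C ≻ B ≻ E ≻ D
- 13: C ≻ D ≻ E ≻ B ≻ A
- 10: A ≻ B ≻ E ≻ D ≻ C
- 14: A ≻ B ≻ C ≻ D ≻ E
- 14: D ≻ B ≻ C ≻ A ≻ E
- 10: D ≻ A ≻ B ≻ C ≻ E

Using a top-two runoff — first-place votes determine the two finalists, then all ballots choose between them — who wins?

D

Round 1 first-place votes: A 34, B 9, C 13, D 24, E 0. A and D advance.
Runoff: A is ranked above D on 34 ballots, D above A on 46.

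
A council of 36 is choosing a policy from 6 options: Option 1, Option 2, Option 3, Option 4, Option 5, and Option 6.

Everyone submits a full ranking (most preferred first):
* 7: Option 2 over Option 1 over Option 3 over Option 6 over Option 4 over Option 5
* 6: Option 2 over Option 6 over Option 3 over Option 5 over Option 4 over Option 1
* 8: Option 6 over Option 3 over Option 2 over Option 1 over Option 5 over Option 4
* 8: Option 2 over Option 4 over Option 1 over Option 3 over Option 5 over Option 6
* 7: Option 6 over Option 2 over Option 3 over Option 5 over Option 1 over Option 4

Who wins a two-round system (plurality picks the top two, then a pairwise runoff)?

Round 1 first-place votes: Option 1 0, Option 2 21, Option 3 0, Option 4 0, Option 5 0, Option 6 15. Option 2 and Option 6 advance.
Runoff: Option 2 is ranked above Option 6 on 21 ballots, Option 6 above Option 2 on 15.

Option 2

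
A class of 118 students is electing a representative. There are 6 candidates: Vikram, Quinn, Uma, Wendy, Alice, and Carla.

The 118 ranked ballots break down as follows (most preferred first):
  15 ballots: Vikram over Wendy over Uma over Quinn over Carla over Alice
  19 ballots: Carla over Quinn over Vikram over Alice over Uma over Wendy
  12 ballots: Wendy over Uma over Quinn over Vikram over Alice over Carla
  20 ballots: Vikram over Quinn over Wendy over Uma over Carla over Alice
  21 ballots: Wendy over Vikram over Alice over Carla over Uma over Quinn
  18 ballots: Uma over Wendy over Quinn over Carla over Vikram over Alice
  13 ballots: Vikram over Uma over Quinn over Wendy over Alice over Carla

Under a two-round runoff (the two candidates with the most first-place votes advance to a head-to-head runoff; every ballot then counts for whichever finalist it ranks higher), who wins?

Round 1 first-place votes: Vikram 48, Quinn 0, Uma 18, Wendy 33, Alice 0, Carla 19. Vikram and Wendy advance.
Runoff: Vikram is ranked above Wendy on 67 ballots, Wendy above Vikram on 51.

Vikram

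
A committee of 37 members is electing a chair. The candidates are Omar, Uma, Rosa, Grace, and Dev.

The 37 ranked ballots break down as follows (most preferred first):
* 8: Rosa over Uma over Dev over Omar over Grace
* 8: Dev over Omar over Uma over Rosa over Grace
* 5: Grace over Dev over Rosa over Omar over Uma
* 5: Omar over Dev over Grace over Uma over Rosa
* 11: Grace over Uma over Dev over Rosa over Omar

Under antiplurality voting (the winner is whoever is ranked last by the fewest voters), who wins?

Dev

Last-place votes: Omar 11, Uma 5, Rosa 5, Grace 16, Dev 0.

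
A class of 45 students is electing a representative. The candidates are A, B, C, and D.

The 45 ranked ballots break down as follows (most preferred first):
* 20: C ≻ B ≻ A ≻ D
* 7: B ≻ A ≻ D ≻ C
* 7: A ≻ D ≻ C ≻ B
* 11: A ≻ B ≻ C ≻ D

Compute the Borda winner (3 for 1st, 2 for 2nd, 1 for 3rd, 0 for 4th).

A

A: 20×1 + 7×2 + 7×3 + 11×3 = 88
B: 20×2 + 7×3 + 7×0 + 11×2 = 83
C: 20×3 + 7×0 + 7×1 + 11×1 = 78
D: 20×0 + 7×1 + 7×2 + 11×0 = 21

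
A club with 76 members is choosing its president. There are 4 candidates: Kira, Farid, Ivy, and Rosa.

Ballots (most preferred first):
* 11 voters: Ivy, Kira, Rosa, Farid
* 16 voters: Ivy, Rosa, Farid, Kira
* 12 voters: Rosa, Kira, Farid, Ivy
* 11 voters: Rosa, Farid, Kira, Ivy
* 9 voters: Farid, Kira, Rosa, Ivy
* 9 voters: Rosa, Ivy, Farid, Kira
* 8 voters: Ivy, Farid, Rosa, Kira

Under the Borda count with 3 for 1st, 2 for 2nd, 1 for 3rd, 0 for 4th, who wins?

Rosa

Kira: 11×2 + 16×0 + 12×2 + 11×1 + 9×2 + 9×0 + 8×0 = 75
Farid: 11×0 + 16×1 + 12×1 + 11×2 + 9×3 + 9×1 + 8×2 = 102
Ivy: 11×3 + 16×3 + 12×0 + 11×0 + 9×0 + 9×2 + 8×3 = 123
Rosa: 11×1 + 16×2 + 12×3 + 11×3 + 9×1 + 9×3 + 8×1 = 156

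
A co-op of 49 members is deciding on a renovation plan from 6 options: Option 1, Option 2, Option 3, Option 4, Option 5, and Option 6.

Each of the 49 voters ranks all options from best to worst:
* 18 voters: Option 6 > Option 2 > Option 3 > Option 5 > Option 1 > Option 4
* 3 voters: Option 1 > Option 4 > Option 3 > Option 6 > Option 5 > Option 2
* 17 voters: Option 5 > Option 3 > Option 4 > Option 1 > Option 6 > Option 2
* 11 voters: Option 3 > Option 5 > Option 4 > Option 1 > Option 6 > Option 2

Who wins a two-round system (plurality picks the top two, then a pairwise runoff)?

Round 1 first-place votes: Option 1 3, Option 2 0, Option 3 11, Option 4 0, Option 5 17, Option 6 18. Option 6 and Option 5 advance.
Runoff: Option 6 is ranked above Option 5 on 21 ballots, Option 5 above Option 6 on 28.

Option 5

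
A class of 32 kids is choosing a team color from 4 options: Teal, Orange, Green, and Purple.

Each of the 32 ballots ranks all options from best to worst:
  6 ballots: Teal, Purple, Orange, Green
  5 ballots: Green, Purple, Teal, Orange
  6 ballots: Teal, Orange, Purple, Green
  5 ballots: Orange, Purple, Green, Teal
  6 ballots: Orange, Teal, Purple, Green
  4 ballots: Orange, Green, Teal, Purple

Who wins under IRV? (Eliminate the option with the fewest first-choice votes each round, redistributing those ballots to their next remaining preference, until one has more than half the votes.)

Round 1: Teal 12, Orange 15, Green 5, Purple 0. Purple eliminated.
Round 2: Teal 12, Orange 15, Green 5. Green eliminated.
Round 3: Teal 17, Orange 15. Teal has a majority (≥17).

Teal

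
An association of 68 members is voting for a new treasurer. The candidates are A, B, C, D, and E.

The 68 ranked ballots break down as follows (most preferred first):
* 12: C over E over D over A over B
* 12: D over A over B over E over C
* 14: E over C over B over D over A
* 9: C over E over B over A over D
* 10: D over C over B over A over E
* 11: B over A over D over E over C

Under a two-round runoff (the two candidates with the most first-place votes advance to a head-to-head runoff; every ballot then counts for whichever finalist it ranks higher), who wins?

C

Round 1 first-place votes: A 0, B 11, C 21, D 22, E 14. D and C advance.
Runoff: D is ranked above C on 33 ballots, C above D on 35.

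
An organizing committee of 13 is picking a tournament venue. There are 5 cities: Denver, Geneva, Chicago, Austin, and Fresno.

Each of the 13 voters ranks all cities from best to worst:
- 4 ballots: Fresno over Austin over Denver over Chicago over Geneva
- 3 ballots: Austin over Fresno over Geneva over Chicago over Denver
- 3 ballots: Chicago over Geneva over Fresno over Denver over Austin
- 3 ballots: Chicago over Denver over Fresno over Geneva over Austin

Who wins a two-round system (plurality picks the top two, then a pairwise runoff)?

Fresno

Round 1 first-place votes: Denver 0, Geneva 0, Chicago 6, Austin 3, Fresno 4. Chicago and Fresno advance.
Runoff: Chicago is ranked above Fresno on 6 ballots, Fresno above Chicago on 7.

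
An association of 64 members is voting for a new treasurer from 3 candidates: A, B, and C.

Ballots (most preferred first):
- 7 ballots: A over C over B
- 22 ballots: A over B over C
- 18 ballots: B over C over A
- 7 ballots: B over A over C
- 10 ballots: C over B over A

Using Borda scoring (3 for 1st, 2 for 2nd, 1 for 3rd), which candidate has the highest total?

B

A: 7×3 + 22×3 + 18×1 + 7×2 + 10×1 = 129
B: 7×1 + 22×2 + 18×3 + 7×3 + 10×2 = 146
C: 7×2 + 22×1 + 18×2 + 7×1 + 10×3 = 109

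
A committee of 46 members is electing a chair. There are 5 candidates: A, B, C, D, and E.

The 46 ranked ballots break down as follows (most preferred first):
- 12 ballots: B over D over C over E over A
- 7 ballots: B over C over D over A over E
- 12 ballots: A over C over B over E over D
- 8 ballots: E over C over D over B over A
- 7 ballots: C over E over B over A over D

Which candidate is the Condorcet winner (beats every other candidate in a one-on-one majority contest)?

C

C vs A: 34–12
C vs B: 27–19
C vs D: 34–12
C vs E: 38–8
C beats every other candidate.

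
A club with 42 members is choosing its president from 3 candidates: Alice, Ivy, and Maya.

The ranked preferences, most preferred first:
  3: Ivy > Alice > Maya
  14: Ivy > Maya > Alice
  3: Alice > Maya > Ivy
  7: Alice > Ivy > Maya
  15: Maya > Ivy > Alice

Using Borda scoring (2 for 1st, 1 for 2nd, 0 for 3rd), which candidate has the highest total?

Alice: 3×1 + 14×0 + 3×2 + 7×2 + 15×0 = 23
Ivy: 3×2 + 14×2 + 3×0 + 7×1 + 15×1 = 56
Maya: 3×0 + 14×1 + 3×1 + 7×0 + 15×2 = 47

Ivy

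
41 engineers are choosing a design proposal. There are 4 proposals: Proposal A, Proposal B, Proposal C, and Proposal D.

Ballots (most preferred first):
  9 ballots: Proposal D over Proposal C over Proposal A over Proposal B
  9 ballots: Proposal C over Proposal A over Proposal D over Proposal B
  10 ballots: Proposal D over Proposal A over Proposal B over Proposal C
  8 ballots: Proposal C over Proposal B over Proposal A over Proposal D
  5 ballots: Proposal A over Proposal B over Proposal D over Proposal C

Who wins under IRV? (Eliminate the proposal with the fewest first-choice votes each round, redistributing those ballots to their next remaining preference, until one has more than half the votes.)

Proposal D

Round 1: Proposal A 5, Proposal B 0, Proposal C 17, Proposal D 19. Proposal B eliminated.
Round 2: Proposal A 5, Proposal C 17, Proposal D 19. Proposal A eliminated.
Round 3: Proposal C 17, Proposal D 24. Proposal D has a majority (≥21).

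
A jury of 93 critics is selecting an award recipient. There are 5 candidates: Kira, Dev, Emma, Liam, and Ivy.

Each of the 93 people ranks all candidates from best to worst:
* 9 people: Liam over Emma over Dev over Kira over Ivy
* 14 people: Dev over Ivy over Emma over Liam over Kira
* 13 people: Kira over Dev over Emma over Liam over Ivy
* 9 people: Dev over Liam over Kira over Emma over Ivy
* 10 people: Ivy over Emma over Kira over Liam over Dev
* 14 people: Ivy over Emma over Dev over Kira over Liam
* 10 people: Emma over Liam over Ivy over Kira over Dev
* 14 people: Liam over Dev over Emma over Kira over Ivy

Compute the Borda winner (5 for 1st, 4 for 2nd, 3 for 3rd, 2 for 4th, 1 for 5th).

Kira: 9×2 + 14×1 + 13×5 + 9×3 + 10×3 + 14×2 + 10×2 + 14×2 = 230
Dev: 9×3 + 14×5 + 13×4 + 9×5 + 10×1 + 14×3 + 10×1 + 14×4 = 312
Emma: 9×4 + 14×3 + 13×3 + 9×2 + 10×4 + 14×4 + 10×5 + 14×3 = 323
Liam: 9×5 + 14×2 + 13×2 + 9×4 + 10×2 + 14×1 + 10×4 + 14×5 = 279
Ivy: 9×1 + 14×4 + 13×1 + 9×1 + 10×5 + 14×5 + 10×3 + 14×1 = 251

Emma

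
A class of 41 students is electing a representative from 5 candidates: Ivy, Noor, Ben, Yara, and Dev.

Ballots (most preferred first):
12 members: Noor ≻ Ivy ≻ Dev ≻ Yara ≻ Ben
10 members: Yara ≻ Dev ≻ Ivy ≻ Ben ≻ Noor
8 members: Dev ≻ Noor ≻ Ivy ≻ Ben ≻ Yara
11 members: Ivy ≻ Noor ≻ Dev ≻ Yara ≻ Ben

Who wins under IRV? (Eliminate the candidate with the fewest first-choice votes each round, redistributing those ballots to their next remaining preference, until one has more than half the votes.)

Round 1: Ivy 11, Noor 12, Ben 0, Yara 10, Dev 8. Ben eliminated.
Round 2: Ivy 11, Noor 12, Yara 10, Dev 8. Dev eliminated.
Round 3: Ivy 11, Noor 20, Yara 10. Yara eliminated.
Round 4: Ivy 21, Noor 20. Ivy has a majority (≥21).

Ivy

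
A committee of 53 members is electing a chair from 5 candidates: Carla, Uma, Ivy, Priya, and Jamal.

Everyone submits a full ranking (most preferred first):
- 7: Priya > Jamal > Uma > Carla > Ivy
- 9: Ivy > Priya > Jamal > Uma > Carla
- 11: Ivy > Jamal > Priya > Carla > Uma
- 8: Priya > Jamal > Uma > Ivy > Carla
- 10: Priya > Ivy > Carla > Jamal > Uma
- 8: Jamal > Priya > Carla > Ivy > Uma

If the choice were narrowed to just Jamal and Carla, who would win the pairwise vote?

Jamal

Jamal is ranked above Carla on 43 ballots; Carla above Jamal on 10.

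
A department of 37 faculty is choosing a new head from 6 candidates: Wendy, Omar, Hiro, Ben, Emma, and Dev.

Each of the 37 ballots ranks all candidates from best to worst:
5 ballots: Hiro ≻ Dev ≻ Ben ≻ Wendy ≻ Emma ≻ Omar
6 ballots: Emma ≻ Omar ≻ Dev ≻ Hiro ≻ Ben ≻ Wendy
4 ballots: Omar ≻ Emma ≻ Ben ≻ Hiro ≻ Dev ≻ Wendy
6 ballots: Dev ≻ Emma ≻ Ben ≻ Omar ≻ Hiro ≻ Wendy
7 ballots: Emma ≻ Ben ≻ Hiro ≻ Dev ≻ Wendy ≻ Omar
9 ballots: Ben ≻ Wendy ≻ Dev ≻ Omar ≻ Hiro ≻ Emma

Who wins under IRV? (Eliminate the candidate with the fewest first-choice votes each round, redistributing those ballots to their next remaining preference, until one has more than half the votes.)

Dev

Round 1: Wendy 0, Omar 4, Hiro 5, Ben 9, Emma 13, Dev 6. Wendy eliminated.
Round 2: Omar 4, Hiro 5, Ben 9, Emma 13, Dev 6. Omar eliminated.
Round 3: Hiro 5, Ben 9, Emma 17, Dev 6. Hiro eliminated.
Round 4: Ben 9, Emma 17, Dev 11. Ben eliminated.
Round 5: Emma 17, Dev 20. Dev has a majority (≥19).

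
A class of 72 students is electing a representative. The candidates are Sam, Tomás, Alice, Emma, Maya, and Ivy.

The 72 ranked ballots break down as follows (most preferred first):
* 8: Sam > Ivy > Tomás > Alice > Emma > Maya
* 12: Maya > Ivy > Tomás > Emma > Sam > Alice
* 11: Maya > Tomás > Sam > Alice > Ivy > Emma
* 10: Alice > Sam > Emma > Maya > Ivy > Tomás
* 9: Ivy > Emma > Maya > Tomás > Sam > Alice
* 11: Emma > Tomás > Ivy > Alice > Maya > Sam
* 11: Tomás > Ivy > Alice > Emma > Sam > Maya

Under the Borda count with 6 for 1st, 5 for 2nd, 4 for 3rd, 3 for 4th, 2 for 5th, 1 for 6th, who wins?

Sam: 8×6 + 12×2 + 11×4 + 10×5 + 9×2 + 11×1 + 11×2 = 217
Tomás: 8×4 + 12×4 + 11×5 + 10×1 + 9×3 + 11×5 + 11×6 = 293
Alice: 8×3 + 12×1 + 11×3 + 10×6 + 9×1 + 11×3 + 11×4 = 215
Emma: 8×2 + 12×3 + 11×1 + 10×4 + 9×5 + 11×6 + 11×3 = 247
Maya: 8×1 + 12×6 + 11×6 + 10×3 + 9×4 + 11×2 + 11×1 = 245
Ivy: 8×5 + 12×5 + 11×2 + 10×2 + 9×6 + 11×4 + 11×5 = 295

Ivy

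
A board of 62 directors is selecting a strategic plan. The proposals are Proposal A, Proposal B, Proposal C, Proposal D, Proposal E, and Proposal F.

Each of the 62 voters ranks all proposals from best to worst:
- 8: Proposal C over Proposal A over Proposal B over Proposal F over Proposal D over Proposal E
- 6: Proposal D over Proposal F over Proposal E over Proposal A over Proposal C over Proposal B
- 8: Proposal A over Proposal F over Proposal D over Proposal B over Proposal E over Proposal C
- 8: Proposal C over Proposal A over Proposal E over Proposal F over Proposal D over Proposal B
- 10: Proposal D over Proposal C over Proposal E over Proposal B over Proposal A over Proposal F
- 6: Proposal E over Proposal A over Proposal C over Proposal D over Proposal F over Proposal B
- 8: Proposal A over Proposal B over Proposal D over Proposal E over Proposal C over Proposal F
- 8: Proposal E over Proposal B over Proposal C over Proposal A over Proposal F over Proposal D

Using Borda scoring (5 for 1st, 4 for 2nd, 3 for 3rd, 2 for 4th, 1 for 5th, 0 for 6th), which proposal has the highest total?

Proposal A

Proposal A: 8×4 + 6×2 + 8×5 + 8×4 + 10×1 + 6×4 + 8×5 + 8×2 = 206
Proposal B: 8×3 + 6×0 + 8×2 + 8×0 + 10×2 + 6×0 + 8×4 + 8×4 = 124
Proposal C: 8×5 + 6×1 + 8×0 + 8×5 + 10×4 + 6×3 + 8×1 + 8×3 = 176
Proposal D: 8×1 + 6×5 + 8×3 + 8×1 + 10×5 + 6×2 + 8×3 + 8×0 = 156
Proposal E: 8×0 + 6×3 + 8×1 + 8×3 + 10×3 + 6×5 + 8×2 + 8×5 = 166
Proposal F: 8×2 + 6×4 + 8×4 + 8×2 + 10×0 + 6×1 + 8×0 + 8×1 = 102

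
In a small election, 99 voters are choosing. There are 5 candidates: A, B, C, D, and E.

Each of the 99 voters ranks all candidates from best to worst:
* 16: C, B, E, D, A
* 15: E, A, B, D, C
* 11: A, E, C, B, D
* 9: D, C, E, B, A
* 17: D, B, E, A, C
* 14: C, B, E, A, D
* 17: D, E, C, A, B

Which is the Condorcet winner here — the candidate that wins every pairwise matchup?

E vs A: 88–11
E vs B: 52–47
E vs C: 60–39
E vs D: 56–43
E beats every other candidate.

E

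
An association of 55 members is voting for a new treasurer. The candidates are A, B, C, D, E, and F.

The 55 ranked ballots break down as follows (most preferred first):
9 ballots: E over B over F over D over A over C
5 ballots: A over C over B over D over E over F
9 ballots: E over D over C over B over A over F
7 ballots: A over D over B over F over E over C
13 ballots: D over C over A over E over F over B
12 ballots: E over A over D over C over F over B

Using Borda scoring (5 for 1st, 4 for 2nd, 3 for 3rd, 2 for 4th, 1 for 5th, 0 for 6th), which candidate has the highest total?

D

A: 9×1 + 5×5 + 9×1 + 7×5 + 13×3 + 12×4 = 165
B: 9×4 + 5×3 + 9×2 + 7×3 + 13×0 + 12×0 = 90
C: 9×0 + 5×4 + 9×3 + 7×0 + 13×4 + 12×2 = 123
D: 9×2 + 5×2 + 9×4 + 7×4 + 13×5 + 12×3 = 193
E: 9×5 + 5×1 + 9×5 + 7×1 + 13×2 + 12×5 = 188
F: 9×3 + 5×0 + 9×0 + 7×2 + 13×1 + 12×1 = 66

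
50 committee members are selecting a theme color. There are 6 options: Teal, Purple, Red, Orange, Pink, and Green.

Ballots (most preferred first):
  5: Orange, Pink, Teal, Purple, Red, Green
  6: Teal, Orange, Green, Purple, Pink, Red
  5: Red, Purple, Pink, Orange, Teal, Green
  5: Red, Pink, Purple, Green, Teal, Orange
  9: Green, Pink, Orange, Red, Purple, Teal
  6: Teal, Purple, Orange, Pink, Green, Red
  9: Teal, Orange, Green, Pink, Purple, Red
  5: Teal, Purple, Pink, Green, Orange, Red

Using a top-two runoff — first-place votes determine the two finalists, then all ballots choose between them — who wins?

Teal

Round 1 first-place votes: Teal 26, Purple 0, Red 10, Orange 5, Pink 0, Green 9. Teal and Red advance.
Runoff: Teal is ranked above Red on 31 ballots, Red above Teal on 19.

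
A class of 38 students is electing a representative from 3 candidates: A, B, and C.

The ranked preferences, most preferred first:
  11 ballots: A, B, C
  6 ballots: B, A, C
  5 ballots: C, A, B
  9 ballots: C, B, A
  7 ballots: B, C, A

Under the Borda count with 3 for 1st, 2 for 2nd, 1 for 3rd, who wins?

A: 11×3 + 6×2 + 5×2 + 9×1 + 7×1 = 71
B: 11×2 + 6×3 + 5×1 + 9×2 + 7×3 = 84
C: 11×1 + 6×1 + 5×3 + 9×3 + 7×2 = 73

B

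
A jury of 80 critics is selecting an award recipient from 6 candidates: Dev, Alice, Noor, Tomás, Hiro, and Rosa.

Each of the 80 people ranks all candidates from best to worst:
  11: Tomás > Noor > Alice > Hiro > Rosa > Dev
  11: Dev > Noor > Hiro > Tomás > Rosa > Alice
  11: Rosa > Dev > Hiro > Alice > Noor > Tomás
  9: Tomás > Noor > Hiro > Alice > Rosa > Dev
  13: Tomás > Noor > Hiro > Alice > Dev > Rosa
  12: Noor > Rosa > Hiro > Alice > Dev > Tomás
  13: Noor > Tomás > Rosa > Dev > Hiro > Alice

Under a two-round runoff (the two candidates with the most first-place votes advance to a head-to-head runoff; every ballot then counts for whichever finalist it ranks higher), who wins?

Noor

Round 1 first-place votes: Dev 11, Alice 0, Noor 25, Tomás 33, Hiro 0, Rosa 11. Tomás and Noor advance.
Runoff: Tomás is ranked above Noor on 33 ballots, Noor above Tomás on 47.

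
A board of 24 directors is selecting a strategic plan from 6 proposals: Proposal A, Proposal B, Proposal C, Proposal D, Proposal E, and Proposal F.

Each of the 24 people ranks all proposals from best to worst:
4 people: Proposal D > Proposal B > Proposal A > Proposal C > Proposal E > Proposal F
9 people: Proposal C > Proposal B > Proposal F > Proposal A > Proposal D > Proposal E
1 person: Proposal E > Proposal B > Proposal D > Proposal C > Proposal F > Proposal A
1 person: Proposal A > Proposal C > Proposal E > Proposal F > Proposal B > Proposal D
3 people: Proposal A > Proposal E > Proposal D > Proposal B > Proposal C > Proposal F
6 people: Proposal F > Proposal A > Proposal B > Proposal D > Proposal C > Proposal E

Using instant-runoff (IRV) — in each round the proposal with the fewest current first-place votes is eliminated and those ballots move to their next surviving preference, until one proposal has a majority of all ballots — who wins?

Round 1: Proposal A 4, Proposal B 0, Proposal C 9, Proposal D 4, Proposal E 1, Proposal F 6. Proposal B eliminated.
Round 2: Proposal A 4, Proposal C 9, Proposal D 4, Proposal E 1, Proposal F 6. Proposal E eliminated.
Round 3: Proposal A 4, Proposal C 9, Proposal D 5, Proposal F 6. Proposal A eliminated.
Round 4: Proposal C 10, Proposal D 8, Proposal F 6. Proposal F eliminated.
Round 5: Proposal C 10, Proposal D 14. Proposal D has a majority (≥13).

Proposal D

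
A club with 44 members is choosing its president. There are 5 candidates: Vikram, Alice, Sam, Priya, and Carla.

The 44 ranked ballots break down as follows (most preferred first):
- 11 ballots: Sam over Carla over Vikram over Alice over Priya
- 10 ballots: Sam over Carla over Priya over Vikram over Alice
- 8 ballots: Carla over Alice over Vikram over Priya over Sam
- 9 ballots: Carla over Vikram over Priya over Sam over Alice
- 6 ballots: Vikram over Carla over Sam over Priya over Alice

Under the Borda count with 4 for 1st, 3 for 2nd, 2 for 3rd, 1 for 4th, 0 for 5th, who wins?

Vikram: 11×2 + 10×1 + 8×2 + 9×3 + 6×4 = 99
Alice: 11×1 + 10×0 + 8×3 + 9×0 + 6×0 = 35
Sam: 11×4 + 10×4 + 8×0 + 9×1 + 6×2 = 105
Priya: 11×0 + 10×2 + 8×1 + 9×2 + 6×1 = 52
Carla: 11×3 + 10×3 + 8×4 + 9×4 + 6×3 = 149

Carla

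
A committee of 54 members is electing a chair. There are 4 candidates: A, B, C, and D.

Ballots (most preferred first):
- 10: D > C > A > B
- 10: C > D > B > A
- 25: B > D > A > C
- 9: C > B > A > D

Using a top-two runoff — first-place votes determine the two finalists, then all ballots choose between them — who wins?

C

Round 1 first-place votes: A 0, B 25, C 19, D 10. B and C advance.
Runoff: B is ranked above C on 25 ballots, C above B on 29.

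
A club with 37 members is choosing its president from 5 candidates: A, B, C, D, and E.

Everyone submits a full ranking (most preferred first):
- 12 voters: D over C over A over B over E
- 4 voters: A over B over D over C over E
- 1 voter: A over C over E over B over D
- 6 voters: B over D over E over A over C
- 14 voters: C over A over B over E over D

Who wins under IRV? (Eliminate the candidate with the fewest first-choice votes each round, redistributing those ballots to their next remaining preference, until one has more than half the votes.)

Round 1: A 5, B 6, C 14, D 12, E 0. E eliminated.
Round 2: A 5, B 6, C 14, D 12. A eliminated.
Round 3: B 10, C 15, D 12. B eliminated.
Round 4: C 15, D 22. D has a majority (≥19).

D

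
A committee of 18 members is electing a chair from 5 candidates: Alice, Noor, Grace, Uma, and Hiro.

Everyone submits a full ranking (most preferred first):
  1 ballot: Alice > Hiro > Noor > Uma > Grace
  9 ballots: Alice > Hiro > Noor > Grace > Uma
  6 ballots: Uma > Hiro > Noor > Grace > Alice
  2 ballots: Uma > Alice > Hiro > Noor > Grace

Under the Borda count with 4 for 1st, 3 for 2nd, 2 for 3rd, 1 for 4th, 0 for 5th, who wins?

Hiro

Alice: 1×4 + 9×4 + 6×0 + 2×3 = 46
Noor: 1×2 + 9×2 + 6×2 + 2×1 = 34
Grace: 1×0 + 9×1 + 6×1 + 2×0 = 15
Uma: 1×1 + 9×0 + 6×4 + 2×4 = 33
Hiro: 1×3 + 9×3 + 6×3 + 2×2 = 52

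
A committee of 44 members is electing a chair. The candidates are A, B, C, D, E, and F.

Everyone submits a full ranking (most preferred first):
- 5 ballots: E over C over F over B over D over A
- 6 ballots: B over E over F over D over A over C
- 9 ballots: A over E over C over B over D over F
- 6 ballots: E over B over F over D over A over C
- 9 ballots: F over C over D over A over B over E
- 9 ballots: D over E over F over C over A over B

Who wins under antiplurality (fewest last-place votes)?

Last-place votes: A 5, B 9, C 12, D 0, E 9, F 9.

D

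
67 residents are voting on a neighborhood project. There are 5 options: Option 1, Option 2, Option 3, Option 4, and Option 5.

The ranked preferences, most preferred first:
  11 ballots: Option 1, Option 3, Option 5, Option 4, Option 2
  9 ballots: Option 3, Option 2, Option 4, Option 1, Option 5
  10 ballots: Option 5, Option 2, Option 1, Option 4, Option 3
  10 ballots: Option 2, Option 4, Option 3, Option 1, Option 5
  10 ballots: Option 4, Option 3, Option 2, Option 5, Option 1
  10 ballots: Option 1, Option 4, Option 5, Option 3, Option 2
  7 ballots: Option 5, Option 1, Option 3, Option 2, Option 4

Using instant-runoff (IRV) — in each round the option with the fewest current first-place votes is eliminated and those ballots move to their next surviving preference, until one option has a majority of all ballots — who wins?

Option 2

Round 1: Option 1 21, Option 2 10, Option 3 9, Option 4 10, Option 5 17. Option 3 eliminated.
Round 2: Option 1 21, Option 2 19, Option 4 10, Option 5 17. Option 4 eliminated.
Round 3: Option 1 21, Option 2 29, Option 5 17. Option 5 eliminated.
Round 4: Option 1 28, Option 2 39. Option 2 has a majority (≥34).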